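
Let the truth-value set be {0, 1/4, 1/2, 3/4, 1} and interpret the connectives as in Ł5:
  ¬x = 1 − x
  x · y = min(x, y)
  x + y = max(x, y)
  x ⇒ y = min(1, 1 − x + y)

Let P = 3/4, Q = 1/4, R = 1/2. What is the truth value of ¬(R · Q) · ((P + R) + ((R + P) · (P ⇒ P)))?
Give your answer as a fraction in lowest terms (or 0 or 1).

3/4

R · Q = 1/2 · 1/4 = 1/4
¬(R · Q) = ¬1/4 = 3/4
P + R = 3/4 + 1/2 = 3/4
R + P = 1/2 + 3/4 = 3/4
P ⇒ P = 3/4 ⇒ 3/4 = 1
(R + P) · (P ⇒ P) = 3/4 · 1 = 3/4
(P + R) + ((R + P) · (P ⇒ P)) = 3/4 + 3/4 = 3/4
¬(R · Q) · ((P + R) + ((R + P) · (P ⇒ P))) = 3/4 · 3/4 = 3/4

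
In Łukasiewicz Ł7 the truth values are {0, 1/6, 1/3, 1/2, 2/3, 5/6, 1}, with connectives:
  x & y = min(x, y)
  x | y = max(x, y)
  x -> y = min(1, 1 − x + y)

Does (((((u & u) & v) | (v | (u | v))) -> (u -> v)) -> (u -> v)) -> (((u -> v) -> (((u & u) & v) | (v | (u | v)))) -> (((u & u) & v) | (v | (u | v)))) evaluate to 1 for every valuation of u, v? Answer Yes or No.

Yes

At u = 1/6, v = 5/6, for instance:
u & u = 1/6 & 1/6 = 1/6
(u & u) & v = 1/6 & 5/6 = 1/6
u | v = 1/6 | 5/6 = 5/6
v | (u | v) = 5/6 | 5/6 = 5/6
((u & u) & v) | (v | (u | v)) = 1/6 | 5/6 = 5/6
u -> v = 1/6 -> 5/6 = 1
(((u & u) & v) | (v | (u | v))) -> (u -> v) = 5/6 -> 1 = 1
((((u & u) & v) | (v | (u | v))) -> (u -> v)) -> (u -> v) = 1 -> 1 = 1
(u -> v) -> (((u & u) & v) | (v | (u | v))) = 1 -> 5/6 = 5/6
((u -> v) -> (((u & u) & v) | (v | (u | v)))) -> (((u & u) & v) | (v | (u | v))) = 5/6 -> 5/6 = 1
(((((u & u) & v) | (v | (u | v))) -> (u -> v)) -> (u -> v)) -> (((u -> v) -> (((u & u) & v) | (v | (u | v)))) -> (((u & u) & v) | (v | (u | v)))) = 1 -> 1 = 1
and checking the remaining 48 assignments likewise gives ≥ 1 in every case.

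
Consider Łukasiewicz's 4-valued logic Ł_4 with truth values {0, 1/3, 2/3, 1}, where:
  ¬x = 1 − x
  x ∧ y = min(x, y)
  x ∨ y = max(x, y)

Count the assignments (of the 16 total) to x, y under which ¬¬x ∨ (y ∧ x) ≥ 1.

4

x = 0, y = 0 ↦ 0  <
x = 0, y = 1/3 ↦ 0  <
x = 0, y = 2/3 ↦ 0  <
x = 0, y = 1 ↦ 0  <
x = 1/3, y = 0 ↦ 1/3  <
x = 1/3, y = 1/3 ↦ 1/3  <
x = 1/3, y = 2/3 ↦ 1/3  <
x = 1/3, y = 1 ↦ 1/3  <
x = 2/3, y = 0 ↦ 2/3  <
x = 2/3, y = 1/3 ↦ 2/3  <
x = 2/3, y = 2/3 ↦ 2/3  <
x = 2/3, y = 1 ↦ 2/3  <
x = 1, y = 0 ↦ 1  ≥
x = 1, y = 1/3 ↦ 1  ≥
x = 1, y = 2/3 ↦ 1  ≥
x = 1, y = 1 ↦ 1  ≥
So 4 of the 16 assignments meet the threshold.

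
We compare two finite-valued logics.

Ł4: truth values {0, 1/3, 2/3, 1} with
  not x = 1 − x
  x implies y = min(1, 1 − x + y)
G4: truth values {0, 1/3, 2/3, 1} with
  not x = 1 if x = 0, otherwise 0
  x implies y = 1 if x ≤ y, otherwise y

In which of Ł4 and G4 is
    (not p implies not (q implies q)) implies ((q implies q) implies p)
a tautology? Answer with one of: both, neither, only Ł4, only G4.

In Ł4: every assignment gives 1 — tautology.
In G4: at p = 1/3, q = 0 the value is 1/3 — not a tautology.

only Ł4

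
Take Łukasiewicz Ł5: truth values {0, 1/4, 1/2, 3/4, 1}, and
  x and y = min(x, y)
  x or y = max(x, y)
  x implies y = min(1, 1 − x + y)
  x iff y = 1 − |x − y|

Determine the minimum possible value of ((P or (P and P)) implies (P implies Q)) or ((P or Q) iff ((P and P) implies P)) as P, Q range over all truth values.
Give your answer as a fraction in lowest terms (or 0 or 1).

Take P = 3/4, Q = 0:
P and P = 3/4 and 3/4 = 3/4
P or (P and P) = 3/4 or 3/4 = 3/4
P implies Q = 3/4 implies 0 = 1/4
(P or (P and P)) implies (P implies Q) = 3/4 implies 1/4 = 1/2
P or Q = 3/4 or 0 = 3/4
P and P = 3/4 and 3/4 = 3/4
(P and P) implies P = 3/4 implies 3/4 = 1
(P or Q) iff ((P and P) implies P) = 3/4 iff 1 = 3/4
((P or (P and P)) implies (P implies Q)) or ((P or Q) iff ((P and P) implies P)) = 1/2 or 3/4 = 3/4
No assignment yields a value below 3/4, so this is the minimum.

3/4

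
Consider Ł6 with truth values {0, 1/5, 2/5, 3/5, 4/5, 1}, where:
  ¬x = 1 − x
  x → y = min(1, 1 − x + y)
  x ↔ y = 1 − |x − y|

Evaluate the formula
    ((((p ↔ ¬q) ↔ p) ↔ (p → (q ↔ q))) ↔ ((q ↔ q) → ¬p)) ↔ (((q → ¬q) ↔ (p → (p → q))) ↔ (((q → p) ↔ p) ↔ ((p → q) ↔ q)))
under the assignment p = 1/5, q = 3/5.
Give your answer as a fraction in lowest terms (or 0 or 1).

¬q = ¬3/5 = 2/5
p ↔ ¬q = 1/5 ↔ 2/5 = 4/5
(p ↔ ¬q) ↔ p = 4/5 ↔ 1/5 = 2/5
q ↔ q = 3/5 ↔ 3/5 = 1
p → (q ↔ q) = 1/5 → 1 = 1
((p ↔ ¬q) ↔ p) ↔ (p → (q ↔ q)) = 2/5 ↔ 1 = 2/5
q ↔ q = 3/5 ↔ 3/5 = 1
¬p = ¬1/5 = 4/5
(q ↔ q) → ¬p = 1 → 4/5 = 4/5
(((p ↔ ¬q) ↔ p) ↔ (p → (q ↔ q))) ↔ ((q ↔ q) → ¬p) = 2/5 ↔ 4/5 = 3/5
¬q = ¬3/5 = 2/5
q → ¬q = 3/5 → 2/5 = 4/5
p → q = 1/5 → 3/5 = 1
p → (p → q) = 1/5 → 1 = 1
(q → ¬q) ↔ (p → (p → q)) = 4/5 ↔ 1 = 4/5
q → p = 3/5 → 1/5 = 3/5
(q → p) ↔ p = 3/5 ↔ 1/5 = 3/5
p → q = 1/5 → 3/5 = 1
(p → q) ↔ q = 1 ↔ 3/5 = 3/5
((q → p) ↔ p) ↔ ((p → q) ↔ q) = 3/5 ↔ 3/5 = 1
((q → ¬q) ↔ (p → (p → q))) ↔ (((q → p) ↔ p) ↔ ((p → q) ↔ q)) = 4/5 ↔ 1 = 4/5
((((p ↔ ¬q) ↔ p) ↔ (p → (q ↔ q))) ↔ ((q ↔ q) → ¬p)) ↔ (((q → ¬q) ↔ (p → (p → q))) ↔ (((q → p) ↔ p) ↔ ((p → q) ↔ q))) = 3/5 ↔ 4/5 = 4/5

4/5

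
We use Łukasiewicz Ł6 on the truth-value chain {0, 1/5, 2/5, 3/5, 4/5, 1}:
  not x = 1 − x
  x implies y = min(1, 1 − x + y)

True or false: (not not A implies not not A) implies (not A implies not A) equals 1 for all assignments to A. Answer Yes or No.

A = 0 ↦ 1
A = 1/5 ↦ 1
A = 2/5 ↦ 1
A = 3/5 ↦ 1
A = 4/5 ↦ 1
A = 1 ↦ 1
Every assignment gives a value ≥ 1.

Yes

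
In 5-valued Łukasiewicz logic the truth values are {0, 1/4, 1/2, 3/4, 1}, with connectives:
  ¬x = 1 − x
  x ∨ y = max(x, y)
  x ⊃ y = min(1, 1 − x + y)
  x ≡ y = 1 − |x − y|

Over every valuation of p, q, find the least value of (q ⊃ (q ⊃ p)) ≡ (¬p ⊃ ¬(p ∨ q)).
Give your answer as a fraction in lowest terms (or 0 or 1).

Take p = 0, q = 1/2:
q ⊃ p = 1/2 ⊃ 0 = 1/2
q ⊃ (q ⊃ p) = 1/2 ⊃ 1/2 = 1
¬p = ¬0 = 1
p ∨ q = 0 ∨ 1/2 = 1/2
¬(p ∨ q) = ¬1/2 = 1/2
¬p ⊃ ¬(p ∨ q) = 1 ⊃ 1/2 = 1/2
(q ⊃ (q ⊃ p)) ≡ (¬p ⊃ ¬(p ∨ q)) = 1 ≡ 1/2 = 1/2
No assignment yields a value below 1/2, so this is the minimum.

1/2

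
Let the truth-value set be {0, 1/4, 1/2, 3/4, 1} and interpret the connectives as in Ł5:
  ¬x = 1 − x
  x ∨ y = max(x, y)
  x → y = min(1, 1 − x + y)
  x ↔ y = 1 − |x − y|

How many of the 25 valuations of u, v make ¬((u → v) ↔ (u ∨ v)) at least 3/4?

value 1: 2 assignments (counts)
value 3/4: 3 assignments (counts)
value 1/2: 6 assignments
value 1/4: 7 assignments
value 0: 7 assignments
So 5 of the 25 assignments meet the threshold.

5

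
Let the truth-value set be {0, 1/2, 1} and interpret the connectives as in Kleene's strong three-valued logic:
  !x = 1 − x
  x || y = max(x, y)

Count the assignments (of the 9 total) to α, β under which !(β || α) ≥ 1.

α = 0, β = 0 ↦ 1  ≥
α = 0, β = 1/2 ↦ 1/2  <
α = 0, β = 1 ↦ 0  <
α = 1/2, β = 0 ↦ 1/2  <
α = 1/2, β = 1/2 ↦ 1/2  <
α = 1/2, β = 1 ↦ 0  <
α = 1, β = 0 ↦ 0  <
α = 1, β = 1/2 ↦ 0  <
α = 1, β = 1 ↦ 0  <
So 1 of the 9 assignments meets the threshold.

1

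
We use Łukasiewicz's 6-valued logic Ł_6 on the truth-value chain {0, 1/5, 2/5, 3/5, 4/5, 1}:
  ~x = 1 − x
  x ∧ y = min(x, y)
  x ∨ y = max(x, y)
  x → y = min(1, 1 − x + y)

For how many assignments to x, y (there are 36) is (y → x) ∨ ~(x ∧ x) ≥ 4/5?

value 1: 26 assignments (counts)
value 4/5: 7 assignments (counts)
value 3/5: 3 assignments
So 33 of the 36 assignments meet the threshold.

33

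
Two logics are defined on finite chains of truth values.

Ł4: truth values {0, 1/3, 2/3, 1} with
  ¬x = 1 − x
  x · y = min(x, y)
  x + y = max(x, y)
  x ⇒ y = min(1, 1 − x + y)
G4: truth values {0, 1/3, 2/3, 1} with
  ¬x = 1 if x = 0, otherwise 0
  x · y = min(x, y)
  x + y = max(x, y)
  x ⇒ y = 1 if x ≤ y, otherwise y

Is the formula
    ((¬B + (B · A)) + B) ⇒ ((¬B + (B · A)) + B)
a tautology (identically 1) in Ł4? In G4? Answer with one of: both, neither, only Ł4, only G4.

In Ł4: every assignment gives 1 — tautology.
In G4: every assignment gives 1 — tautology.

both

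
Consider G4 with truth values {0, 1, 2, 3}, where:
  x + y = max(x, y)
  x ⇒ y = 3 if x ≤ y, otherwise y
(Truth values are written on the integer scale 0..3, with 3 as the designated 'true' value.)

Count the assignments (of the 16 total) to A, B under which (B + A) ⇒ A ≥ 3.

A = 0, B = 0 ↦ 3  ≥
A = 0, B = 1 ↦ 0  <
A = 0, B = 2 ↦ 0  <
A = 0, B = 3 ↦ 0  <
A = 1, B = 0 ↦ 3  ≥
A = 1, B = 1 ↦ 3  ≥
A = 1, B = 2 ↦ 1  <
A = 1, B = 3 ↦ 1  <
A = 2, B = 0 ↦ 3  ≥
A = 2, B = 1 ↦ 3  ≥
A = 2, B = 2 ↦ 3  ≥
A = 2, B = 3 ↦ 2  <
A = 3, B = 0 ↦ 3  ≥
A = 3, B = 1 ↦ 3  ≥
A = 3, B = 2 ↦ 3  ≥
A = 3, B = 3 ↦ 3  ≥
So 10 of the 16 assignments meet the threshold.

10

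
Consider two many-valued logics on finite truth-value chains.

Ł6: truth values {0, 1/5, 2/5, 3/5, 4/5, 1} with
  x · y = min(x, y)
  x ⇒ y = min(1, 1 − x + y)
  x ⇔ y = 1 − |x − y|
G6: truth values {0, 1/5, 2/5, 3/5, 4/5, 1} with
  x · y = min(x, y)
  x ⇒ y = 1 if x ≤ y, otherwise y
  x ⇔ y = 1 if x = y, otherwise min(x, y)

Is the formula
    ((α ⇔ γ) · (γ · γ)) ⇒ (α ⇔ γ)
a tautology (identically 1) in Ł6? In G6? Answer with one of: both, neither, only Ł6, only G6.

both

In Ł6: every assignment gives 1 — tautology.
In G6: every assignment gives 1 — tautology.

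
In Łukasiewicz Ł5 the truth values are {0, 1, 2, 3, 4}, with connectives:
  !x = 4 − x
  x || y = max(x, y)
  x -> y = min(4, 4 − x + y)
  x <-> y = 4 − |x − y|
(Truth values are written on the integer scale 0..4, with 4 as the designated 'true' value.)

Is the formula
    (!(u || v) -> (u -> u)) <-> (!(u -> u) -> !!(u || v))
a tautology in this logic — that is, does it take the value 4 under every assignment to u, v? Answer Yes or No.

At u = 4, v = 2, for instance:
u || v = 4 || 2 = 4
!(u || v) = !4 = 0
u -> u = 4 -> 4 = 4
!(u || v) -> (u -> u) = 0 -> 4 = 4
!(u -> u) = !4 = 0
!!(u || v) = !0 = 4
!(u -> u) -> !!(u || v) = 0 -> 4 = 4
(!(u || v) -> (u -> u)) <-> (!(u -> u) -> !!(u || v)) = 4 <-> 4 = 4
and checking the remaining 24 assignments likewise gives ≥ 4 in every case.

Yes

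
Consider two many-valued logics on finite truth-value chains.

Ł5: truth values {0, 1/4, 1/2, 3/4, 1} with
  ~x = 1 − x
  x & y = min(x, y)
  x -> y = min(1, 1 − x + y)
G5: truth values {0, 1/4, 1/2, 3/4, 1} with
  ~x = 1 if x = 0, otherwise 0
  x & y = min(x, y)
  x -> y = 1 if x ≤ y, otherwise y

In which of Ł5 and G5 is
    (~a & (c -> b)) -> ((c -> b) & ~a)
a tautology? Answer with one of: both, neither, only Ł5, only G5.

In Ł5: every assignment gives 1 — tautology.
In G5: every assignment gives 1 — tautology.

both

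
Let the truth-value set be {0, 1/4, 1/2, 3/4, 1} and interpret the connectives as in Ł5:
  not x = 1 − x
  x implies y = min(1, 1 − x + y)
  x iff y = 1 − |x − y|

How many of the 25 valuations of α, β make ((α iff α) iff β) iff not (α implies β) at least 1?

3

value 1: 3 assignments (counts)
value 3/4: 5 assignments
value 1/2: 6 assignments
value 1/4: 5 assignments
value 0: 6 assignments
So 3 of the 25 assignments meet the threshold.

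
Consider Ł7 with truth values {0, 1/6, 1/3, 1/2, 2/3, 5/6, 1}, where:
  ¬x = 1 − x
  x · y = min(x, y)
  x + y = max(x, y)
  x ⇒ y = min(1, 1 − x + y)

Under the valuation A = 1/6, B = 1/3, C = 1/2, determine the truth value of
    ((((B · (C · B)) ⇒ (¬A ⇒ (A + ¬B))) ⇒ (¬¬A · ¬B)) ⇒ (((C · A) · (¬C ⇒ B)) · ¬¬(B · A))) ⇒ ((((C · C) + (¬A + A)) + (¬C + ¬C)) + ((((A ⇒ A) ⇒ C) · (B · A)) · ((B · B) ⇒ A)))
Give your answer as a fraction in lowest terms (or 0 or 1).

5/6

C · B = 1/2 · 1/3 = 1/3
B · (C · B) = 1/3 · 1/3 = 1/3
¬A = ¬1/6 = 5/6
¬B = ¬1/3 = 2/3
A + ¬B = 1/6 + 2/3 = 2/3
¬A ⇒ (A + ¬B) = 5/6 ⇒ 2/3 = 5/6
(B · (C · B)) ⇒ (¬A ⇒ (A + ¬B)) = 1/3 ⇒ 5/6 = 1
¬A = ¬1/6 = 5/6
¬¬A = ¬5/6 = 1/6
¬B = ¬1/3 = 2/3
¬¬A · ¬B = 1/6 · 2/3 = 1/6
((B · (C · B)) ⇒ (¬A ⇒ (A + ¬B))) ⇒ (¬¬A · ¬B) = 1 ⇒ 1/6 = 1/6
C · A = 1/2 · 1/6 = 1/6
¬C = ¬1/2 = 1/2
¬C ⇒ B = 1/2 ⇒ 1/3 = 5/6
(C · A) · (¬C ⇒ B) = 1/6 · 5/6 = 1/6
B · A = 1/3 · 1/6 = 1/6
¬(B · A) = ¬1/6 = 5/6
¬¬(B · A) = ¬5/6 = 1/6
((C · A) · (¬C ⇒ B)) · ¬¬(B · A) = 1/6 · 1/6 = 1/6
(((B · (C · B)) ⇒ (¬A ⇒ (A + ¬B))) ⇒ (¬¬A · ¬B)) ⇒ (((C · A) · (¬C ⇒ B)) · ¬¬(B · A)) = 1/6 ⇒ 1/6 = 1
C · C = 1/2 · 1/2 = 1/2
¬A = ¬1/6 = 5/6
¬A + A = 5/6 + 1/6 = 5/6
(C · C) + (¬A + A) = 1/2 + 5/6 = 5/6
¬C = ¬1/2 = 1/2
¬C = ¬1/2 = 1/2
¬C + ¬C = 1/2 + 1/2 = 1/2
((C · C) + (¬A + A)) + (¬C + ¬C) = 5/6 + 1/2 = 5/6
A ⇒ A = 1/6 ⇒ 1/6 = 1
(A ⇒ A) ⇒ C = 1 ⇒ 1/2 = 1/2
B · A = 1/3 · 1/6 = 1/6
((A ⇒ A) ⇒ C) · (B · A) = 1/2 · 1/6 = 1/6
B · B = 1/3 · 1/3 = 1/3
(B · B) ⇒ A = 1/3 ⇒ 1/6 = 5/6
(((A ⇒ A) ⇒ C) · (B · A)) · ((B · B) ⇒ A) = 1/6 · 5/6 = 1/6
(((C · C) + (¬A + A)) + (¬C + ¬C)) + ((((A ⇒ A) ⇒ C) · (B · A)) · ((B · B) ⇒ A)) = 5/6 + 1/6 = 5/6
((((B · (C · B)) ⇒ (¬A ⇒ (A + ¬B))) ⇒ (¬¬A · ¬B)) ⇒ (((C · A) · (¬C ⇒ B)) · ¬¬(B · A))) ⇒ ((((C · C) + (¬A + A)) + (¬C + ¬C)) + ((((A ⇒ A) ⇒ C) · (B · A)) · ((B · B) ⇒ A))) = 1 ⇒ 5/6 = 5/6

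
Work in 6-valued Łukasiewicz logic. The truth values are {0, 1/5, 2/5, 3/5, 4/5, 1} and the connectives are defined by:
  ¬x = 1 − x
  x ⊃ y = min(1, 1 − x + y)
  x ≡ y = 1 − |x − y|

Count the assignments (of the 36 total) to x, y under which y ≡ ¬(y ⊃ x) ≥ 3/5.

value 1: 11 assignments (counts)
value 4/5: 9 assignments (counts)
value 3/5: 7 assignments (counts)
value 2/5: 5 assignments
value 1/5: 3 assignments
value 0: 1 assignment
So 27 of the 36 assignments meet the threshold.

27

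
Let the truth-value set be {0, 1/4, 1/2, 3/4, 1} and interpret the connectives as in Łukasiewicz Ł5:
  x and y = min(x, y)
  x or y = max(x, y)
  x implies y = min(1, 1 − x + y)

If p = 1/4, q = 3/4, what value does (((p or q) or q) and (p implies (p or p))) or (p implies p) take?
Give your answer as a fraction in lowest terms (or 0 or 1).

1

p or q = 1/4 or 3/4 = 3/4
(p or q) or q = 3/4 or 3/4 = 3/4
p or p = 1/4 or 1/4 = 1/4
p implies (p or p) = 1/4 implies 1/4 = 1
((p or q) or q) and (p implies (p or p)) = 3/4 and 1 = 3/4
p implies p = 1/4 implies 1/4 = 1
(((p or q) or q) and (p implies (p or p))) or (p implies p) = 3/4 or 1 = 1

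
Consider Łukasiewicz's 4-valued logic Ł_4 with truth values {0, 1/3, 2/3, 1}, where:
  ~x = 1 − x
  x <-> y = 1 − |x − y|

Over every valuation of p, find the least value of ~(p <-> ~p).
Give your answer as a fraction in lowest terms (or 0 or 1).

Take p = 1/3:
~p = ~1/3 = 2/3
p <-> ~p = 1/3 <-> 2/3 = 2/3
~(p <-> ~p) = ~2/3 = 1/3
No assignment yields a value below 1/3, so this is the minimum.

1/3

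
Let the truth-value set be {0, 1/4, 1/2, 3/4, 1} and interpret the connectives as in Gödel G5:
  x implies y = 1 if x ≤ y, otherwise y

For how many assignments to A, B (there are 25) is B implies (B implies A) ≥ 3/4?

16

value 1: 15 assignments (counts)
value 3/4: 1 assignment (counts)
value 1/2: 2 assignments
value 1/4: 3 assignments
value 0: 4 assignments
So 16 of the 25 assignments meet the threshold.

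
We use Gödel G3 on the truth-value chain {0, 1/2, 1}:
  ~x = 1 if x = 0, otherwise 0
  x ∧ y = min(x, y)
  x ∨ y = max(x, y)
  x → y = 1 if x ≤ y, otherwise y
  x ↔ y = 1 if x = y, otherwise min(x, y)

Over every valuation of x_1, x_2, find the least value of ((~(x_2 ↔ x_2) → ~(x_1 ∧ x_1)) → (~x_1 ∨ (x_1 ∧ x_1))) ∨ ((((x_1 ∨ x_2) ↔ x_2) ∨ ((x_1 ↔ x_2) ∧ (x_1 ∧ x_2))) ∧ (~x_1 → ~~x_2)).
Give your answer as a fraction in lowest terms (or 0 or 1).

1/2

Take x_1 = 1/2, x_2 = 0:
x_2 ↔ x_2 = 0 ↔ 0 = 1
~(x_2 ↔ x_2) = ~1 = 0
x_1 ∧ x_1 = 1/2 ∧ 1/2 = 1/2
~(x_1 ∧ x_1) = ~1/2 = 0
~(x_2 ↔ x_2) → ~(x_1 ∧ x_1) = 0 → 0 = 1
~x_1 = ~1/2 = 0
x_1 ∧ x_1 = 1/2 ∧ 1/2 = 1/2
~x_1 ∨ (x_1 ∧ x_1) = 0 ∨ 1/2 = 1/2
(~(x_2 ↔ x_2) → ~(x_1 ∧ x_1)) → (~x_1 ∨ (x_1 ∧ x_1)) = 1 → 1/2 = 1/2
x_1 ∨ x_2 = 1/2 ∨ 0 = 1/2
(x_1 ∨ x_2) ↔ x_2 = 1/2 ↔ 0 = 0
x_1 ↔ x_2 = 1/2 ↔ 0 = 0
x_1 ∧ x_2 = 1/2 ∧ 0 = 0
(x_1 ↔ x_2) ∧ (x_1 ∧ x_2) = 0 ∧ 0 = 0
((x_1 ∨ x_2) ↔ x_2) ∨ ((x_1 ↔ x_2) ∧ (x_1 ∧ x_2)) = 0 ∨ 0 = 0
~x_1 = ~1/2 = 0
~x_2 = ~0 = 1
~~x_2 = ~1 = 0
~x_1 → ~~x_2 = 0 → 0 = 1
(((x_1 ∨ x_2) ↔ x_2) ∨ ((x_1 ↔ x_2) ∧ (x_1 ∧ x_2))) ∧ (~x_1 → ~~x_2) = 0 ∧ 1 = 0
((~(x_2 ↔ x_2) → ~(x_1 ∧ x_1)) → (~x_1 ∨ (x_1 ∧ x_1))) ∨ ((((x_1 ∨ x_2) ↔ x_2) ∨ ((x_1 ↔ x_2) ∧ (x_1 ∧ x_2))) ∧ (~x_1 → ~~x_2)) = 1/2 ∨ 0 = 1/2
No assignment yields a value below 1/2, so this is the minimum.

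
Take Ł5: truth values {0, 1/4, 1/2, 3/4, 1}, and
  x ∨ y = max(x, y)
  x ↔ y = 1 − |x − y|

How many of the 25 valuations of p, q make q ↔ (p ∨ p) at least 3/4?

value 1: 5 assignments (counts)
value 3/4: 8 assignments (counts)
value 1/2: 6 assignments
value 1/4: 4 assignments
value 0: 2 assignments
So 13 of the 25 assignments meet the threshold.

13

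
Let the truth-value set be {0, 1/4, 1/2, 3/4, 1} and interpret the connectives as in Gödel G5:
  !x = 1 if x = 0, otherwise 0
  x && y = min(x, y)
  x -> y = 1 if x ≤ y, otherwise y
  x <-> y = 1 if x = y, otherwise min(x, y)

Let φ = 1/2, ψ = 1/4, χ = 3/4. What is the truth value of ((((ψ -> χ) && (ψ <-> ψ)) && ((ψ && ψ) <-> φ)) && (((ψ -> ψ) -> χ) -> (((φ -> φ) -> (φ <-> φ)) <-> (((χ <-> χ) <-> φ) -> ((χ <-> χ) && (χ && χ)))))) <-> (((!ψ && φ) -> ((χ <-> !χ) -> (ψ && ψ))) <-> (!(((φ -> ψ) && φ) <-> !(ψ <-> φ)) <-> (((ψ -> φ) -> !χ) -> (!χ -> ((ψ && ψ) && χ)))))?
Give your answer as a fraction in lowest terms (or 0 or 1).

ψ -> χ = 1/4 -> 3/4 = 1
ψ <-> ψ = 1/4 <-> 1/4 = 1
(ψ -> χ) && (ψ <-> ψ) = 1 && 1 = 1
ψ && ψ = 1/4 && 1/4 = 1/4
(ψ && ψ) <-> φ = 1/4 <-> 1/2 = 1/4
((ψ -> χ) && (ψ <-> ψ)) && ((ψ && ψ) <-> φ) = 1 && 1/4 = 1/4
ψ -> ψ = 1/4 -> 1/4 = 1
(ψ -> ψ) -> χ = 1 -> 3/4 = 3/4
φ -> φ = 1/2 -> 1/2 = 1
φ <-> φ = 1/2 <-> 1/2 = 1
(φ -> φ) -> (φ <-> φ) = 1 -> 1 = 1
χ <-> χ = 3/4 <-> 3/4 = 1
(χ <-> χ) <-> φ = 1 <-> 1/2 = 1/2
χ <-> χ = 3/4 <-> 3/4 = 1
χ && χ = 3/4 && 3/4 = 3/4
(χ <-> χ) && (χ && χ) = 1 && 3/4 = 3/4
((χ <-> χ) <-> φ) -> ((χ <-> χ) && (χ && χ)) = 1/2 -> 3/4 = 1
((φ -> φ) -> (φ <-> φ)) <-> (((χ <-> χ) <-> φ) -> ((χ <-> χ) && (χ && χ))) = 1 <-> 1 = 1
((ψ -> ψ) -> χ) -> (((φ -> φ) -> (φ <-> φ)) <-> (((χ <-> χ) <-> φ) -> ((χ <-> χ) && (χ && χ)))) = 3/4 -> 1 = 1
(((ψ -> χ) && (ψ <-> ψ)) && ((ψ && ψ) <-> φ)) && (((ψ -> ψ) -> χ) -> (((φ -> φ) -> (φ <-> φ)) <-> (((χ <-> χ) <-> φ) -> ((χ <-> χ) && (χ && χ))))) = 1/4 && 1 = 1/4
!ψ = !1/4 = 0
!ψ && φ = 0 && 1/2 = 0
!χ = !3/4 = 0
χ <-> !χ = 3/4 <-> 0 = 0
ψ && ψ = 1/4 && 1/4 = 1/4
(χ <-> !χ) -> (ψ && ψ) = 0 -> 1/4 = 1
(!ψ && φ) -> ((χ <-> !χ) -> (ψ && ψ)) = 0 -> 1 = 1
φ -> ψ = 1/2 -> 1/4 = 1/4
(φ -> ψ) && φ = 1/4 && 1/2 = 1/4
ψ <-> φ = 1/4 <-> 1/2 = 1/4
!(ψ <-> φ) = !1/4 = 0
((φ -> ψ) && φ) <-> !(ψ <-> φ) = 1/4 <-> 0 = 0
!(((φ -> ψ) && φ) <-> !(ψ <-> φ)) = !0 = 1
ψ -> φ = 1/4 -> 1/2 = 1
!χ = !3/4 = 0
(ψ -> φ) -> !χ = 1 -> 0 = 0
!χ = !3/4 = 0
ψ && ψ = 1/4 && 1/4 = 1/4
(ψ && ψ) && χ = 1/4 && 3/4 = 1/4
!χ -> ((ψ && ψ) && χ) = 0 -> 1/4 = 1
((ψ -> φ) -> !χ) -> (!χ -> ((ψ && ψ) && χ)) = 0 -> 1 = 1
!(((φ -> ψ) && φ) <-> !(ψ <-> φ)) <-> (((ψ -> φ) -> !χ) -> (!χ -> ((ψ && ψ) && χ))) = 1 <-> 1 = 1
((!ψ && φ) -> ((χ <-> !χ) -> (ψ && ψ))) <-> (!(((φ -> ψ) && φ) <-> !(ψ <-> φ)) <-> (((ψ -> φ) -> !χ) -> (!χ -> ((ψ && ψ) && χ)))) = 1 <-> 1 = 1
((((ψ -> χ) && (ψ <-> ψ)) && ((ψ && ψ) <-> φ)) && (((ψ -> ψ) -> χ) -> (((φ -> φ) -> (φ <-> φ)) <-> (((χ <-> χ) <-> φ) -> ((χ <-> χ) && (χ && χ)))))) <-> (((!ψ && φ) -> ((χ <-> !χ) -> (ψ && ψ))) <-> (!(((φ -> ψ) && φ) <-> !(ψ <-> φ)) <-> (((ψ -> φ) -> !χ) -> (!χ -> ((ψ && ψ) && χ))))) = 1/4 <-> 1 = 1/4

1/4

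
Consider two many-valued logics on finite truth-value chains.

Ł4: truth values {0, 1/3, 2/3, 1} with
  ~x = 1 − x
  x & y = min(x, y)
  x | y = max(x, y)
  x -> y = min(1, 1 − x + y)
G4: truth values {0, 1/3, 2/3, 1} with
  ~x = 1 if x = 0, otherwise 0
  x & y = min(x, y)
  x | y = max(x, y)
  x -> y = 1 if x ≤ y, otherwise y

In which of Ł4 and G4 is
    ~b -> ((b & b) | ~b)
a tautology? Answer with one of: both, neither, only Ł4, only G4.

both

In Ł4: every assignment gives 1 — tautology.
In G4: every assignment gives 1 — tautology.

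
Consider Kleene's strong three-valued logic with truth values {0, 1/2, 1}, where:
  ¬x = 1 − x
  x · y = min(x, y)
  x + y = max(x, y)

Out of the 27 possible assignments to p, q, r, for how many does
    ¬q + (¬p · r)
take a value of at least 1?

11

value 1: 11 assignments (counts)
value 1/2: 11 assignments
value 0: 5 assignments
So 11 of the 27 assignments meet the threshold.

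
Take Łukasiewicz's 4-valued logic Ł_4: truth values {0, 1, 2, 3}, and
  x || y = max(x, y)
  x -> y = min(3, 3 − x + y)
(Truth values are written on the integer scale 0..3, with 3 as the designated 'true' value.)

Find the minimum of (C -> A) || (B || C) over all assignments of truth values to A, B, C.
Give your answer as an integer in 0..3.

2

Take A = 0, B = 0, C = 1:
C -> A = 1 -> 0 = 2
B || C = 0 || 1 = 1
(C -> A) || (B || C) = 2 || 1 = 2
No assignment yields a value below 2, so this is the minimum.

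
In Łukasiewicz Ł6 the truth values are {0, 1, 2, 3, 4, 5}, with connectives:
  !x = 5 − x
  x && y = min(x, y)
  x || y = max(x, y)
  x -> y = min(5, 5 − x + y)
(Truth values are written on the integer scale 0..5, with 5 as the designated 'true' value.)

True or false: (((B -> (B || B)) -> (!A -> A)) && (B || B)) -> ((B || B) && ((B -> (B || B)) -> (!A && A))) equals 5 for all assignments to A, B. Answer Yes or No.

No

Counterexample: take A = 1, B = 2.
B || B = 2 || 2 = 2
B -> (B || B) = 2 -> 2 = 5
!A = !1 = 4
!A -> A = 4 -> 1 = 2
(B -> (B || B)) -> (!A -> A) = 5 -> 2 = 2
B || B = 2 || 2 = 2
((B -> (B || B)) -> (!A -> A)) && (B || B) = 2 && 2 = 2
B || B = 2 || 2 = 2
B || B = 2 || 2 = 2
B -> (B || B) = 2 -> 2 = 5
!A = !1 = 4
!A && A = 4 && 1 = 1
(B -> (B || B)) -> (!A && A) = 5 -> 1 = 1
(B || B) && ((B -> (B || B)) -> (!A && A)) = 2 && 1 = 1
(((B -> (B || B)) -> (!A -> A)) && (B || B)) -> ((B || B) && ((B -> (B || B)) -> (!A && A))) = 2 -> 1 = 4
This gives 4 ≠ 5.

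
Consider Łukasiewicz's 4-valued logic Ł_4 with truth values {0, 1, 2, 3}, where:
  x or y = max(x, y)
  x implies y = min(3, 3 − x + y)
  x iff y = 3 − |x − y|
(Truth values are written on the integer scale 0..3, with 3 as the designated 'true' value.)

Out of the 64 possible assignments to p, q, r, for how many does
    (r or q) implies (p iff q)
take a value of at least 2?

value 3: 36 assignments (counts)
value 2: 15 assignments (counts)
value 1: 8 assignments
value 0: 5 assignments
So 51 of the 64 assignments meet the threshold.

51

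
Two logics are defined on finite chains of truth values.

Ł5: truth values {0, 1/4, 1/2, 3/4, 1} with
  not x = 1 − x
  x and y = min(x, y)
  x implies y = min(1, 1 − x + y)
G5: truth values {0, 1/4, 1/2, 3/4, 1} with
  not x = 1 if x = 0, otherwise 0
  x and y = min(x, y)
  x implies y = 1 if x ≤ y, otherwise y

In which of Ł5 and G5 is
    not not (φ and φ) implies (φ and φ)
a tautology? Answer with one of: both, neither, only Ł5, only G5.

only Ł5

In Ł5: every assignment gives 1 — tautology.
In G5: at φ = 1/4 the value is 1/4 — not a tautology.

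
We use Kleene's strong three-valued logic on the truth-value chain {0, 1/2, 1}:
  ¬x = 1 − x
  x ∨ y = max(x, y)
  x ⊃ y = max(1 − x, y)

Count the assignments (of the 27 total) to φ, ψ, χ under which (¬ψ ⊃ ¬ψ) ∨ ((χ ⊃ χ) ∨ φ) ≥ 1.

25

value 1: 25 assignments (counts)
value 1/2: 2 assignments
So 25 of the 27 assignments meet the threshold.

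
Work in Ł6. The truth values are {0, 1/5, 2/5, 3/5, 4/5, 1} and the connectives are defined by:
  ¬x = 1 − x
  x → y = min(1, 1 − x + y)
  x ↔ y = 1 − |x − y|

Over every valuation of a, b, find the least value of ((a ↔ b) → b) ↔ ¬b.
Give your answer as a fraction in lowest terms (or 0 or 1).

Take a = 0, b = 0:
a ↔ b = 0 ↔ 0 = 1
(a ↔ b) → b = 1 → 0 = 0
¬b = ¬0 = 1
((a ↔ b) → b) ↔ ¬b = 0 ↔ 1 = 0
No assignment yields a value below 0, so this is the minimum.

0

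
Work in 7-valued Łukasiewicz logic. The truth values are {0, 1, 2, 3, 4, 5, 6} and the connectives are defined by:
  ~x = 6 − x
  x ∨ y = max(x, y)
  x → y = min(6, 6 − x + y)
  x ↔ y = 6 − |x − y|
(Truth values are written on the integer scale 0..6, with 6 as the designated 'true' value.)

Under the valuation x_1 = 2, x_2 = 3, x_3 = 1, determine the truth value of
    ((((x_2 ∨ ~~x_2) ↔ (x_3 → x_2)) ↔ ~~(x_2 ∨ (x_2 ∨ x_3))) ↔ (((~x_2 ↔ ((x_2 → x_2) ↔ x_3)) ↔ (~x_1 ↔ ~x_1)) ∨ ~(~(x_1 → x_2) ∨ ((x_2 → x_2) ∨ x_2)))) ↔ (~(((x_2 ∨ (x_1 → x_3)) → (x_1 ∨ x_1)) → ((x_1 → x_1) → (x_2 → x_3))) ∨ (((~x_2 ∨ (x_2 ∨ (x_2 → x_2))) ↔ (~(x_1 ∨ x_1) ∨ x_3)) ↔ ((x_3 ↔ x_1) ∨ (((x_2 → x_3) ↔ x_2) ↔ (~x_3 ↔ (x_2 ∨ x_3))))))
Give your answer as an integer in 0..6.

~x_2 = ~3 = 3
~~x_2 = ~3 = 3
x_2 ∨ ~~x_2 = 3 ∨ 3 = 3
x_3 → x_2 = 1 → 3 = 6
(x_2 ∨ ~~x_2) ↔ (x_3 → x_2) = 3 ↔ 6 = 3
x_2 ∨ x_3 = 3 ∨ 1 = 3
x_2 ∨ (x_2 ∨ x_3) = 3 ∨ 3 = 3
~(x_2 ∨ (x_2 ∨ x_3)) = ~3 = 3
~~(x_2 ∨ (x_2 ∨ x_3)) = ~3 = 3
((x_2 ∨ ~~x_2) ↔ (x_3 → x_2)) ↔ ~~(x_2 ∨ (x_2 ∨ x_3)) = 3 ↔ 3 = 6
~x_2 = ~3 = 3
x_2 → x_2 = 3 → 3 = 6
(x_2 → x_2) ↔ x_3 = 6 ↔ 1 = 1
~x_2 ↔ ((x_2 → x_2) ↔ x_3) = 3 ↔ 1 = 4
~x_1 = ~2 = 4
~x_1 = ~2 = 4
~x_1 ↔ ~x_1 = 4 ↔ 4 = 6
(~x_2 ↔ ((x_2 → x_2) ↔ x_3)) ↔ (~x_1 ↔ ~x_1) = 4 ↔ 6 = 4
x_1 → x_2 = 2 → 3 = 6
~(x_1 → x_2) = ~6 = 0
x_2 → x_2 = 3 → 3 = 6
(x_2 → x_2) ∨ x_2 = 6 ∨ 3 = 6
~(x_1 → x_2) ∨ ((x_2 → x_2) ∨ x_2) = 0 ∨ 6 = 6
~(~(x_1 → x_2) ∨ ((x_2 → x_2) ∨ x_2)) = ~6 = 0
((~x_2 ↔ ((x_2 → x_2) ↔ x_3)) ↔ (~x_1 ↔ ~x_1)) ∨ ~(~(x_1 → x_2) ∨ ((x_2 → x_2) ∨ x_2)) = 4 ∨ 0 = 4
(((x_2 ∨ ~~x_2) ↔ (x_3 → x_2)) ↔ ~~(x_2 ∨ (x_2 ∨ x_3))) ↔ (((~x_2 ↔ ((x_2 → x_2) ↔ x_3)) ↔ (~x_1 ↔ ~x_1)) ∨ ~(~(x_1 → x_2) ∨ ((x_2 → x_2) ∨ x_2))) = 6 ↔ 4 = 4
x_1 → x_3 = 2 → 1 = 5
x_2 ∨ (x_1 → x_3) = 3 ∨ 5 = 5
x_1 ∨ x_1 = 2 ∨ 2 = 2
(x_2 ∨ (x_1 → x_3)) → (x_1 ∨ x_1) = 5 → 2 = 3
x_1 → x_1 = 2 → 2 = 6
x_2 → x_3 = 3 → 1 = 4
(x_1 → x_1) → (x_2 → x_3) = 6 → 4 = 4
((x_2 ∨ (x_1 → x_3)) → (x_1 ∨ x_1)) → ((x_1 → x_1) → (x_2 → x_3)) = 3 → 4 = 6
~(((x_2 ∨ (x_1 → x_3)) → (x_1 ∨ x_1)) → ((x_1 → x_1) → (x_2 → x_3))) = ~6 = 0
~x_2 = ~3 = 3
x_2 → x_2 = 3 → 3 = 6
x_2 ∨ (x_2 → x_2) = 3 ∨ 6 = 6
~x_2 ∨ (x_2 ∨ (x_2 → x_2)) = 3 ∨ 6 = 6
x_1 ∨ x_1 = 2 ∨ 2 = 2
~(x_1 ∨ x_1) = ~2 = 4
~(x_1 ∨ x_1) ∨ x_3 = 4 ∨ 1 = 4
(~x_2 ∨ (x_2 ∨ (x_2 → x_2))) ↔ (~(x_1 ∨ x_1) ∨ x_3) = 6 ↔ 4 = 4
x_3 ↔ x_1 = 1 ↔ 2 = 5
x_2 → x_3 = 3 → 1 = 4
(x_2 → x_3) ↔ x_2 = 4 ↔ 3 = 5
~x_3 = ~1 = 5
x_2 ∨ x_3 = 3 ∨ 1 = 3
~x_3 ↔ (x_2 ∨ x_3) = 5 ↔ 3 = 4
((x_2 → x_3) ↔ x_2) ↔ (~x_3 ↔ (x_2 ∨ x_3)) = 5 ↔ 4 = 5
(x_3 ↔ x_1) ∨ (((x_2 → x_3) ↔ x_2) ↔ (~x_3 ↔ (x_2 ∨ x_3))) = 5 ∨ 5 = 5
((~x_2 ∨ (x_2 ∨ (x_2 → x_2))) ↔ (~(x_1 ∨ x_1) ∨ x_3)) ↔ ((x_3 ↔ x_1) ∨ (((x_2 → x_3) ↔ x_2) ↔ (~x_3 ↔ (x_2 ∨ x_3)))) = 4 ↔ 5 = 5
~(((x_2 ∨ (x_1 → x_3)) → (x_1 ∨ x_1)) → ((x_1 → x_1) → (x_2 → x_3))) ∨ (((~x_2 ∨ (x_2 ∨ (x_2 → x_2))) ↔ (~(x_1 ∨ x_1) ∨ x_3)) ↔ ((x_3 ↔ x_1) ∨ (((x_2 → x_3) ↔ x_2) ↔ (~x_3 ↔ (x_2 ∨ x_3))))) = 0 ∨ 5 = 5
((((x_2 ∨ ~~x_2) ↔ (x_3 → x_2)) ↔ ~~(x_2 ∨ (x_2 ∨ x_3))) ↔ (((~x_2 ↔ ((x_2 → x_2) ↔ x_3)) ↔ (~x_1 ↔ ~x_1)) ∨ ~(~(x_1 → x_2) ∨ ((x_2 → x_2) ∨ x_2)))) ↔ (~(((x_2 ∨ (x_1 → x_3)) → (x_1 ∨ x_1)) → ((x_1 → x_1) → (x_2 → x_3))) ∨ (((~x_2 ∨ (x_2 ∨ (x_2 → x_2))) ↔ (~(x_1 ∨ x_1) ∨ x_3)) ↔ ((x_3 ↔ x_1) ∨ (((x_2 → x_3) ↔ x_2) ↔ (~x_3 ↔ (x_2 ∨ x_3)))))) = 4 ↔ 5 = 5

5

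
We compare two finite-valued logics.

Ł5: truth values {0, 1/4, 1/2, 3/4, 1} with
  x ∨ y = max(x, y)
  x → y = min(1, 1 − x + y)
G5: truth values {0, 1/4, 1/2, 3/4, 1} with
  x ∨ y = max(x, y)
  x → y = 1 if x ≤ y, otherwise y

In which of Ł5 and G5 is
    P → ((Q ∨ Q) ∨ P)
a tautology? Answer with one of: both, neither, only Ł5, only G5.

In Ł5: every assignment gives 1 — tautology.
In G5: every assignment gives 1 — tautology.

both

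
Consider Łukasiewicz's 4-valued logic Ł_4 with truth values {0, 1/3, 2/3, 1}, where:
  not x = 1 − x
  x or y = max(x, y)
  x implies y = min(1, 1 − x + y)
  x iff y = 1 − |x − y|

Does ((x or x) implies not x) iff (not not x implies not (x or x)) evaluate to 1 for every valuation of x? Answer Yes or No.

x = 0 ↦ 1
x = 1/3 ↦ 1
x = 2/3 ↦ 1
x = 1 ↦ 1
Every assignment gives a value ≥ 1.

Yes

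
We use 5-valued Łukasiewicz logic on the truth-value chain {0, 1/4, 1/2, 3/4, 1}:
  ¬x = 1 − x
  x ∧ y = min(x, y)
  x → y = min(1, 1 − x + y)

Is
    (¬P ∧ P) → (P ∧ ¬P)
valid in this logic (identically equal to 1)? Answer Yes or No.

Yes

P = 0 ↦ 1
P = 1/4 ↦ 1
P = 1/2 ↦ 1
P = 3/4 ↦ 1
P = 1 ↦ 1
Every assignment gives a value ≥ 1.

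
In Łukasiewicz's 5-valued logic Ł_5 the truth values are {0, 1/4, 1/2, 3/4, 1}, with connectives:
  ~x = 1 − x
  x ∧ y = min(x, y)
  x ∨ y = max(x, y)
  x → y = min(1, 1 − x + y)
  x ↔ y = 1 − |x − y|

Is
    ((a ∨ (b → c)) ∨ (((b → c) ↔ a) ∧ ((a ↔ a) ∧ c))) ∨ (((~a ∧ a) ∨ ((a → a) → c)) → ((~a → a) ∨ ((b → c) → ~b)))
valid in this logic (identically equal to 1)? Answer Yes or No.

No

Counterexample: take a = 0, b = 1, c = 3/4.
b → c = 1 → 3/4 = 3/4
a ∨ (b → c) = 0 ∨ 3/4 = 3/4
b → c = 1 → 3/4 = 3/4
(b → c) ↔ a = 3/4 ↔ 0 = 1/4
a ↔ a = 0 ↔ 0 = 1
(a ↔ a) ∧ c = 1 ∧ 3/4 = 3/4
((b → c) ↔ a) ∧ ((a ↔ a) ∧ c) = 1/4 ∧ 3/4 = 1/4
(a ∨ (b → c)) ∨ (((b → c) ↔ a) ∧ ((a ↔ a) ∧ c)) = 3/4 ∨ 1/4 = 3/4
~a = ~0 = 1
~a ∧ a = 1 ∧ 0 = 0
a → a = 0 → 0 = 1
(a → a) → c = 1 → 3/4 = 3/4
(~a ∧ a) ∨ ((a → a) → c) = 0 ∨ 3/4 = 3/4
~a = ~0 = 1
~a → a = 1 → 0 = 0
b → c = 1 → 3/4 = 3/4
~b = ~1 = 0
(b → c) → ~b = 3/4 → 0 = 1/4
(~a → a) ∨ ((b → c) → ~b) = 0 ∨ 1/4 = 1/4
((~a ∧ a) ∨ ((a → a) → c)) → ((~a → a) ∨ ((b → c) → ~b)) = 3/4 → 1/4 = 1/2
((a ∨ (b → c)) ∨ (((b → c) ↔ a) ∧ ((a ↔ a) ∧ c))) ∨ (((~a ∧ a) ∨ ((a → a) → c)) → ((~a → a) ∨ ((b → c) → ~b))) = 3/4 ∨ 1/2 = 3/4
This gives 3/4 ≠ 1.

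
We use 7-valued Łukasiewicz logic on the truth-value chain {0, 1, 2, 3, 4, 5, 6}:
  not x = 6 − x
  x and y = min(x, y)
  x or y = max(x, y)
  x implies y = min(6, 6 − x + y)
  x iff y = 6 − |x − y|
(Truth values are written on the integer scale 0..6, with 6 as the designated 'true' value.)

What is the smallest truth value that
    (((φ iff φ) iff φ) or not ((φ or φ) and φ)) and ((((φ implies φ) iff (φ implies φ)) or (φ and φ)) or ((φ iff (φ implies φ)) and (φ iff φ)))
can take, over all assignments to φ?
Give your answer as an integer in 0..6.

Take φ = 3:
φ iff φ = 3 iff 3 = 6
(φ iff φ) iff φ = 6 iff 3 = 3
φ or φ = 3 or 3 = 3
(φ or φ) and φ = 3 and 3 = 3
not ((φ or φ) and φ) = not 3 = 3
((φ iff φ) iff φ) or not ((φ or φ) and φ) = 3 or 3 = 3
φ implies φ = 3 implies 3 = 6
φ implies φ = 3 implies 3 = 6
(φ implies φ) iff (φ implies φ) = 6 iff 6 = 6
φ and φ = 3 and 3 = 3
((φ implies φ) iff (φ implies φ)) or (φ and φ) = 6 or 3 = 6
φ implies φ = 3 implies 3 = 6
φ iff (φ implies φ) = 3 iff 6 = 3
φ iff φ = 3 iff 3 = 6
(φ iff (φ implies φ)) and (φ iff φ) = 3 and 6 = 3
(((φ implies φ) iff (φ implies φ)) or (φ and φ)) or ((φ iff (φ implies φ)) and (φ iff φ)) = 6 or 3 = 6
(((φ iff φ) iff φ) or not ((φ or φ) and φ)) and ((((φ implies φ) iff (φ implies φ)) or (φ and φ)) or ((φ iff (φ implies φ)) and (φ iff φ))) = 3 and 6 = 3
No assignment yields a value below 3, so this is the minimum.

3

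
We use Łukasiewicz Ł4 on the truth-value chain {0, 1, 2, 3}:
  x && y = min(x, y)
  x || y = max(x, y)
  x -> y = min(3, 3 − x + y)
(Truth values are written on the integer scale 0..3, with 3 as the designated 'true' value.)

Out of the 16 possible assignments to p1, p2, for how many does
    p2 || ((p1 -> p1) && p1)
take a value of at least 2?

p1 = 0, p2 = 0 ↦ 0  <
p1 = 0, p2 = 1 ↦ 1  <
p1 = 0, p2 = 2 ↦ 2  ≥
p1 = 0, p2 = 3 ↦ 3  ≥
p1 = 1, p2 = 0 ↦ 1  <
p1 = 1, p2 = 1 ↦ 1  <
p1 = 1, p2 = 2 ↦ 2  ≥
p1 = 1, p2 = 3 ↦ 3  ≥
p1 = 2, p2 = 0 ↦ 2  ≥
p1 = 2, p2 = 1 ↦ 2  ≥
p1 = 2, p2 = 2 ↦ 2  ≥
p1 = 2, p2 = 3 ↦ 3  ≥
p1 = 3, p2 = 0 ↦ 3  ≥
p1 = 3, p2 = 1 ↦ 3  ≥
p1 = 3, p2 = 2 ↦ 3  ≥
p1 = 3, p2 = 3 ↦ 3  ≥
So 12 of the 16 assignments meet the threshold.

12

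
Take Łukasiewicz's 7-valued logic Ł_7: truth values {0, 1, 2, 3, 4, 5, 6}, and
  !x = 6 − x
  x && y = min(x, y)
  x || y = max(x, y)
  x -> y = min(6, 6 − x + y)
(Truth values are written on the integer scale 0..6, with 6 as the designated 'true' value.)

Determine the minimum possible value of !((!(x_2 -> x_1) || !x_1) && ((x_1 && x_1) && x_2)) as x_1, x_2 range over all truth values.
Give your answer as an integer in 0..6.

3

Take x_1 = 3, x_2 = 3:
x_2 -> x_1 = 3 -> 3 = 6
!(x_2 -> x_1) = !6 = 0
!x_1 = !3 = 3
!(x_2 -> x_1) || !x_1 = 0 || 3 = 3
x_1 && x_1 = 3 && 3 = 3
(x_1 && x_1) && x_2 = 3 && 3 = 3
(!(x_2 -> x_1) || !x_1) && ((x_1 && x_1) && x_2) = 3 && 3 = 3
!((!(x_2 -> x_1) || !x_1) && ((x_1 && x_1) && x_2)) = !3 = 3
No assignment yields a value below 3, so this is the minimum.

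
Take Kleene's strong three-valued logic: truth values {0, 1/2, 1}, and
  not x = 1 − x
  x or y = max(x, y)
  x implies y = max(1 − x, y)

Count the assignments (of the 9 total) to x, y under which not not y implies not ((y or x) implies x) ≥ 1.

x = 0, y = 0 ↦ 1  ≥
x = 0, y = 1/2 ↦ 1/2  <
x = 0, y = 1 ↦ 1  ≥
x = 1/2, y = 0 ↦ 1  ≥
x = 1/2, y = 1/2 ↦ 1/2  <
x = 1/2, y = 1 ↦ 1/2  <
x = 1, y = 0 ↦ 1  ≥
x = 1, y = 1/2 ↦ 1/2  <
x = 1, y = 1 ↦ 0  <
So 4 of the 9 assignments meet the threshold.

4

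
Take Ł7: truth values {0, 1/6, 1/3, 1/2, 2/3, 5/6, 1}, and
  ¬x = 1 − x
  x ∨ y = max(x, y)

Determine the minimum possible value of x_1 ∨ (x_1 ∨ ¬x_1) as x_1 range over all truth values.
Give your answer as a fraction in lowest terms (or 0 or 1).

Take x_1 = 1/2:
¬x_1 = ¬1/2 = 1/2
x_1 ∨ ¬x_1 = 1/2 ∨ 1/2 = 1/2
x_1 ∨ (x_1 ∨ ¬x_1) = 1/2 ∨ 1/2 = 1/2
No assignment yields a value below 1/2, so this is the minimum.

1/2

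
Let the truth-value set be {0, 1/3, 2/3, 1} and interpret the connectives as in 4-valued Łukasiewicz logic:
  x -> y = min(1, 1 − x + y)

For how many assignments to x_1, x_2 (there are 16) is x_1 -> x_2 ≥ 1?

10

x_1 = 0, x_2 = 0 ↦ 1  ≥
x_1 = 0, x_2 = 1/3 ↦ 1  ≥
x_1 = 0, x_2 = 2/3 ↦ 1  ≥
x_1 = 0, x_2 = 1 ↦ 1  ≥
x_1 = 1/3, x_2 = 0 ↦ 2/3  <
x_1 = 1/3, x_2 = 1/3 ↦ 1  ≥
x_1 = 1/3, x_2 = 2/3 ↦ 1  ≥
x_1 = 1/3, x_2 = 1 ↦ 1  ≥
x_1 = 2/3, x_2 = 0 ↦ 1/3  <
x_1 = 2/3, x_2 = 1/3 ↦ 2/3  <
x_1 = 2/3, x_2 = 2/3 ↦ 1  ≥
x_1 = 2/3, x_2 = 1 ↦ 1  ≥
x_1 = 1, x_2 = 0 ↦ 0  <
x_1 = 1, x_2 = 1/3 ↦ 1/3  <
x_1 = 1, x_2 = 2/3 ↦ 2/3  <
x_1 = 1, x_2 = 1 ↦ 1  ≥
So 10 of the 16 assignments meet the threshold.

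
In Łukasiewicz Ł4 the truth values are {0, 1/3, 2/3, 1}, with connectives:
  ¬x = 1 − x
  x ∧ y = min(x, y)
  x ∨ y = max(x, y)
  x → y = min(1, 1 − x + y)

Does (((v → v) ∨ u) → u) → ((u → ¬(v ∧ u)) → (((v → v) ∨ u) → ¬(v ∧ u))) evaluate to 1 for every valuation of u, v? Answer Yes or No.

u = 0, v = 0 ↦ 1
u = 0, v = 1/3 ↦ 1
u = 0, v = 2/3 ↦ 1
u = 0, v = 1 ↦ 1
u = 1/3, v = 0 ↦ 1
u = 1/3, v = 1/3 ↦ 1
u = 1/3, v = 2/3 ↦ 1
u = 1/3, v = 1 ↦ 1
u = 2/3, v = 0 ↦ 1
u = 2/3, v = 1/3 ↦ 1
u = 2/3, v = 2/3 ↦ 1
u = 2/3, v = 1 ↦ 1
u = 1, v = 0 ↦ 1
u = 1, v = 1/3 ↦ 1
u = 1, v = 2/3 ↦ 1
u = 1, v = 1 ↦ 1
Every assignment gives a value ≥ 1.

Yes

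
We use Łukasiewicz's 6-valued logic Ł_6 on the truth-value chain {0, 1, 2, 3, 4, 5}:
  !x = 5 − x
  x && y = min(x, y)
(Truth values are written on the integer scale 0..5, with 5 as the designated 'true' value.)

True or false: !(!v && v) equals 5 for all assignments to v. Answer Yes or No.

Counterexample: take v = 1.
!v = !1 = 4
!v && v = 4 && 1 = 1
!(!v && v) = !1 = 4
This gives 4 ≠ 5.

No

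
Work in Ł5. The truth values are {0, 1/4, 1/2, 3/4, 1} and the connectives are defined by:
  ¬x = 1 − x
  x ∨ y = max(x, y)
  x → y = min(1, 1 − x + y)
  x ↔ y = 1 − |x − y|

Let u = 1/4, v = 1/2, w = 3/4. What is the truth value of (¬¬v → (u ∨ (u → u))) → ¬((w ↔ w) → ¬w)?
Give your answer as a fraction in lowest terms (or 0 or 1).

¬v = ¬1/2 = 1/2
¬¬v = ¬1/2 = 1/2
u → u = 1/4 → 1/4 = 1
u ∨ (u → u) = 1/4 ∨ 1 = 1
¬¬v → (u ∨ (u → u)) = 1/2 → 1 = 1
w ↔ w = 3/4 ↔ 3/4 = 1
¬w = ¬3/4 = 1/4
(w ↔ w) → ¬w = 1 → 1/4 = 1/4
¬((w ↔ w) → ¬w) = ¬1/4 = 3/4
(¬¬v → (u ∨ (u → u))) → ¬((w ↔ w) → ¬w) = 1 → 3/4 = 3/4

3/4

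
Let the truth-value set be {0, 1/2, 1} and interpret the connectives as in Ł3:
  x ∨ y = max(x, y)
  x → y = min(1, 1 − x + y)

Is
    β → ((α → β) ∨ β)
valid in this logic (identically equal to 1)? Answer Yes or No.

α = 0, β = 0 ↦ 1
α = 0, β = 1/2 ↦ 1
α = 0, β = 1 ↦ 1
α = 1/2, β = 0 ↦ 1
α = 1/2, β = 1/2 ↦ 1
α = 1/2, β = 1 ↦ 1
α = 1, β = 0 ↦ 1
α = 1, β = 1/2 ↦ 1
α = 1, β = 1 ↦ 1
Every assignment gives a value ≥ 1.

Yes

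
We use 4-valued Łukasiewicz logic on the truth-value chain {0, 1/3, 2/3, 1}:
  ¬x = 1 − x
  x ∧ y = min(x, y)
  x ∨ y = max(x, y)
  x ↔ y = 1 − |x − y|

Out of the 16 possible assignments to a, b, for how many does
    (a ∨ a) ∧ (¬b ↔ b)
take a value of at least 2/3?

4

a = 0, b = 0 ↦ 0  <
a = 0, b = 1/3 ↦ 0  <
a = 0, b = 2/3 ↦ 0  <
a = 0, b = 1 ↦ 0  <
a = 1/3, b = 0 ↦ 0  <
a = 1/3, b = 1/3 ↦ 1/3  <
a = 1/3, b = 2/3 ↦ 1/3  <
a = 1/3, b = 1 ↦ 0  <
a = 2/3, b = 0 ↦ 0  <
a = 2/3, b = 1/3 ↦ 2/3  ≥
a = 2/3, b = 2/3 ↦ 2/3  ≥
a = 2/3, b = 1 ↦ 0  <
a = 1, b = 0 ↦ 0  <
a = 1, b = 1/3 ↦ 2/3  ≥
a = 1, b = 2/3 ↦ 2/3  ≥
a = 1, b = 1 ↦ 0  <
So 4 of the 16 assignments meet the threshold.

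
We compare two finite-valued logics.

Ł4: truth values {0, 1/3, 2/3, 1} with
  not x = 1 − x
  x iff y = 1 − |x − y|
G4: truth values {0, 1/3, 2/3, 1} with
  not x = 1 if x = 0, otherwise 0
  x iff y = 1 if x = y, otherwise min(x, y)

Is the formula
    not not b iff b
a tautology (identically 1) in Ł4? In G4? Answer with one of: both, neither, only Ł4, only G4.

only Ł4

In Ł4: every assignment gives 1 — tautology.
In G4: at b = 1/3 the value is 1/3 — not a tautology.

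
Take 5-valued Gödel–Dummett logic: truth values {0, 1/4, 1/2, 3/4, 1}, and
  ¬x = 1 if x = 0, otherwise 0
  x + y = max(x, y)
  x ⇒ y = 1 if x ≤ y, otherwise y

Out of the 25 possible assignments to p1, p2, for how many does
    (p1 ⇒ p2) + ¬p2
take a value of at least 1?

value 1: 19 assignments (counts)
value 3/4: 1 assignment
value 1/2: 2 assignments
value 1/4: 3 assignments
So 19 of the 25 assignments meet the threshold.

19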